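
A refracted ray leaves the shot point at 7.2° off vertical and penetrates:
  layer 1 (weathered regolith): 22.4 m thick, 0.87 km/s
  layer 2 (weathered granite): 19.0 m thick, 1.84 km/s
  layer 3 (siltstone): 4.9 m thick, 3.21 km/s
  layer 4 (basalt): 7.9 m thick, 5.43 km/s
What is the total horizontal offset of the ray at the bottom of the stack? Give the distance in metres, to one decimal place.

p = sin θ₁/V₁ = sin 7.2°/0.87 = 1.4406e-01 s/km is conserved through the stack.
Layer 1: θ = 7.20°; offset = 22.4·tan 7.20° = 2.830 m.
Layer 2: sin θ = p·1.84 = 0.2651 → θ = 15.37°; offset = 19.0·tan 15.37° = 5.223 m.
Layer 3: sin θ = p·3.21 = 0.4624 → θ = 27.54°; offset = 4.9·tan 27.54° = 2.556 m.
Layer 4: sin θ = p·5.43 = 0.7823 → θ = 51.47°; offset = 7.9·tan 51.47° = 9.920 m.
Summing the layer offsets gives 20.529 m.

20.5 m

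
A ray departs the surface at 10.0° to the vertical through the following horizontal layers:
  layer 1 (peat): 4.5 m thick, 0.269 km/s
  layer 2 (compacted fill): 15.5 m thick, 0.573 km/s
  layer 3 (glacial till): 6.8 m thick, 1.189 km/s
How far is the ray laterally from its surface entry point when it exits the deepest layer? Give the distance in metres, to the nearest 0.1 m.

15.1 m

p = sin θ₁/V₁ = sin 10.0°/0.269 = 6.4553e-01 s/km is conserved through the stack.
Layer 1: θ = 10.00°; offset = 4.5·tan 10.00° = 0.793 m.
Layer 2: sin θ = p·0.573 = 0.3699 → θ = 21.71°; offset = 15.5·tan 21.71° = 6.171 m.
Layer 3: sin θ = p·1.189 = 0.7675 → θ = 50.13°; offset = 6.8·tan 50.13° = 8.142 m.
Summing the layer offsets gives 15.107 m.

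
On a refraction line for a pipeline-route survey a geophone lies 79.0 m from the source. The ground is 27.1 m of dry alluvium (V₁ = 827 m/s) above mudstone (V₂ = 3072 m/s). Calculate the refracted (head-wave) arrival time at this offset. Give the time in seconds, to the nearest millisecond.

0.089 s

t = x/V₂ + 2h·√(V₂²−V₁²)/(V₁V₂).
√(V₂²−V₁²) = √(3072²−827²) = 2958.6 m/s; delay term = 2·27.1·2958.6/(827·3072) = 0.06312 s.
t = 79.0/3072 + 0.06312 = 0.08883 s.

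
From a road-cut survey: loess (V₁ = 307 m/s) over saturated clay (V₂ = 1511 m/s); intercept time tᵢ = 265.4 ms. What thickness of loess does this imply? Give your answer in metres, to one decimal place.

41.6 m

θ_c = arcsin(307/1511) = 11.72°; cos θ_c = 0.9791.
tᵢ = 2h cos θ_c/V₁ ⇒ h = tᵢ·V₁/(2 cos θ_c) = 0.2654·307/(2·0.9791) = 41.61 m.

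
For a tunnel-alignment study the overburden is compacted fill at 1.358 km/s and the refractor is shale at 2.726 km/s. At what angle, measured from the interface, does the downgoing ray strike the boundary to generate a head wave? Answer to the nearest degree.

Critical incidence: sin θ_c = V₁/V₂ = 1.358/2.726 = 0.4982.
θ_c = arcsin 0.4982 = 29.88°.
Measured from the interface: 90° − 29.88° = 60.12°.

60°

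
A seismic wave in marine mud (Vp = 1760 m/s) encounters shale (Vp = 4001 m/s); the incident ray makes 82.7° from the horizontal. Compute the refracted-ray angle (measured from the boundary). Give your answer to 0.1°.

Angle from the normal: 90° − 82.7° = 7.3°.
Snell's law: sin θ₂ = (V₂/V₁)·sin θ₁ = (4001/1760)·sin 7.3° = 0.2889.
θ₂ = sin⁻¹(0.2889) = 16.79° (from vertical).
From the interface: 90° − 16.79° = 73.21°.

73.2°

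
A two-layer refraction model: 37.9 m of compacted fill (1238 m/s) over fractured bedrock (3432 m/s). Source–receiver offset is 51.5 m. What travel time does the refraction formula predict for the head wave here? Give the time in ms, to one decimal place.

θ_c = arcsin(V₁/V₂) = arcsin(1238/3432) = 21.14°, cos θ_c = 0.9327.
Intercept time tᵢ = 2h cos θ_c / V₁ = 2·37.9·0.9327/1238 = 0.05711 s.
t = x/V₂ + tᵢ = 51.5/3432 + 0.05711 = 0.07211 s.

72.1 ms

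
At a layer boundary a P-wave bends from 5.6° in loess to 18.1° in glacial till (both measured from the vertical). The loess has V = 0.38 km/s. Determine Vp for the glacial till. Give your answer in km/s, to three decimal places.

sin 5.6° = 0.0976; sin 18.1° = 0.3107.
V₂ = V₁·(sin θ₂/sin θ₁) = 0.38·(0.3107/0.0976) = 1.210 km/s.

1.210 km/s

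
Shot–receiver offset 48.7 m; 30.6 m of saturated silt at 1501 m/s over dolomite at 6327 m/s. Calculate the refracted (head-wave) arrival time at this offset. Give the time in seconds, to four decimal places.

0.0473 s

θ_c = arcsin(V₁/V₂) = arcsin(1501/6327) = 13.72°, cos θ_c = 0.9715.
Intercept time tᵢ = 2h cos θ_c / V₁ = 2·30.6·0.9715/1501 = 0.03961 s.
t = x/V₂ + tᵢ = 48.7/6327 + 0.03961 = 0.04731 s.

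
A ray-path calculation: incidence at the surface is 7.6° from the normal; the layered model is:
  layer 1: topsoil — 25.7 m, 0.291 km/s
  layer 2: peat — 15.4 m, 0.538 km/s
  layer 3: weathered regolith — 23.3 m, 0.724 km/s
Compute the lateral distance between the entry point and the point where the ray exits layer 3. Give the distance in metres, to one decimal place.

15.4 m

p = sin θ₁/V₁ = sin 7.6°/0.291 = 4.5449e-01 s/km is conserved through the stack.
Layer 1: θ = 7.60°; offset = 25.7·tan 7.60° = 3.429 m.
Layer 2: sin θ = p·0.538 = 0.2445 → θ = 14.15°; offset = 15.4·tan 14.15° = 3.883 m.
Layer 3: sin θ = p·0.724 = 0.3291 → θ = 19.21°; offset = 23.3·tan 19.21° = 8.119 m.
Total horizontal offset = 15.432 m.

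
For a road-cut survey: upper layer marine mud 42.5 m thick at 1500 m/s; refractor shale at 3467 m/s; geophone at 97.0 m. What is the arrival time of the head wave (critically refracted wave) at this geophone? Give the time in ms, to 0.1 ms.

t = x/V₂ + 2h·√(V₂²−V₁²)/(V₁V₂).
√(V₂²−V₁²) = √(3467²−1500²) = 3125.7 m/s; delay term = 2·42.5·3125.7/(1500·3467) = 0.05109 s.
t = 97.0/3467 + 0.05109 = 0.07907 s.

79.1 ms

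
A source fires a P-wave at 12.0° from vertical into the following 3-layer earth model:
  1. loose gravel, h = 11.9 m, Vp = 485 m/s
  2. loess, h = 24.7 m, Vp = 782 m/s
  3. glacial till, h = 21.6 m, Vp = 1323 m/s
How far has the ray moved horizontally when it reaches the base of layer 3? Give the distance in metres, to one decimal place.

Ray parameter p = sin 12.0° / 485 m/s = 4.2868e-04 s/m.
Layer 1: θ = 12.00°; offset = 11.9·tan 12.00° = 2.529 m.
Layer 2: sin θ = p·782 = 0.3352 → θ = 19.59°; offset = 24.7·tan 19.59° = 8.789 m.
Layer 3: sin θ = p·1323 = 0.5671 → θ = 34.55°; offset = 21.6·tan 34.55° = 14.874 m.
Σ offsets = 26.192 m.

26.2 m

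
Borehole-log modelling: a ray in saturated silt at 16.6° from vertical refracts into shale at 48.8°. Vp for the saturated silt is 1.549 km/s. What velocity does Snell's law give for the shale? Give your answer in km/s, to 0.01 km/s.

Snell's law: sin 16.6°/V₁ = sin 48.8°/V₂.
V₂ = V₁·sin 48.8°/sin 16.6° = 1.549 × 2.6337 = 4.08 km/s.

4.08 km/s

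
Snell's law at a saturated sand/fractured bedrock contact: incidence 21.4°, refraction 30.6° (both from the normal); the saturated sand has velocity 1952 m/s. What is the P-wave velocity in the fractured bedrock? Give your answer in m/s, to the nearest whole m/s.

2723 m/s

Snell's law: sin 21.4°/V₁ = sin 30.6°/V₂.
V₂ = V₁·sin 30.6°/sin 21.4° = 1952 × 1.3951 = 2723.24 m/s.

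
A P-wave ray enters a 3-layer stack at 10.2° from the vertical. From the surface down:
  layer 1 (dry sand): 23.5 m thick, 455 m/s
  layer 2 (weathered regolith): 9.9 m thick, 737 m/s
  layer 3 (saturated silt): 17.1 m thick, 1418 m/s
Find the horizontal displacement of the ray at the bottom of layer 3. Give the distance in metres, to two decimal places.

Apply Snell's law at each interface; in layer i the horizontal offset is hᵢ·tan θᵢ.
Layer 1: θ = 10.20°; offset = 23.5·tan 10.20° = 4.2283 m.
Layer 2: sin θ = 737·sin 10.2°/455 = 0.2868, θ = 16.67°; offset = 9.9·tan 16.67° = 2.9643 m.
Layer 3: sin θ = 1418·sin 10.2°/455 = 0.5519, θ = 33.50°; offset = 17.1·tan 33.50° = 11.3166 m.
Σ offsets = 18.5092 m.

18.51 m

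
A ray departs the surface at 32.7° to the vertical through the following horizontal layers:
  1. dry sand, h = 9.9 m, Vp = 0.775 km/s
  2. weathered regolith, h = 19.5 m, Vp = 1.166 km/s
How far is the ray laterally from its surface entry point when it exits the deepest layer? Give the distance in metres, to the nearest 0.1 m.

Apply Snell's law at each interface; in layer i the horizontal offset is hᵢ·tan θᵢ.
Layer 1: θ = 32.70°; offset = 9.9·tan 32.70° = 6.356 m.
Layer 2: sin θ = 1.166·sin 32.7°/0.775 = 0.8128, θ = 54.37°; offset = 19.5·tan 54.37° = 27.208 m.
Σ offsets = 33.563 m.

33.6 m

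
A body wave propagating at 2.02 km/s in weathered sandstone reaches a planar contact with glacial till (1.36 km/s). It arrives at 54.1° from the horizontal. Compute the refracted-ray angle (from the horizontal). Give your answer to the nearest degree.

67°

Angle from the normal: 90° − 54.1° = 35.9°.
Snell's law: sin θ₂ = (V₂/V₁)·sin θ₁ = (1.36/2.02)·sin 35.9° = 0.3948.
θ₂ = sin⁻¹(0.3948) = 23.25° (from vertical).
From the interface: 90° − 23.25° = 66.75°.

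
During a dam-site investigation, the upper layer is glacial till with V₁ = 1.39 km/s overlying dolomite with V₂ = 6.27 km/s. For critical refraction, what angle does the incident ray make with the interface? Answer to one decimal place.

Critical incidence: sin θ_c = V₁/V₂ = 1.39/6.27 = 0.2217.
θ_c = arcsin 0.2217 = 12.81°.
Measured from the interface: 90° − 12.81° = 77.19°.

77.2°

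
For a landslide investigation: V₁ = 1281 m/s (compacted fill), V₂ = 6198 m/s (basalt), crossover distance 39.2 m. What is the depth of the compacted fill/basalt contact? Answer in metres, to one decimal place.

h = (x_cross/2)·√((V₂−V₁)/(V₂+V₁)).
(V₂−V₁)/(V₂+V₁) = (6198−1281)/(6198+1281) = 0.6574; √ = 0.8108.
h = (39.2/2)·0.8108 = 15.89 m.

15.9 m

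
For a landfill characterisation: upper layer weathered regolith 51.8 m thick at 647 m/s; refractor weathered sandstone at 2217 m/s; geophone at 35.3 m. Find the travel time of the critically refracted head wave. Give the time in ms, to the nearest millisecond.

θ_c = arcsin(V₁/V₂) = arcsin(647/2217) = 16.97°, cos θ_c = 0.9565.
Intercept time tᵢ = 2h cos θ_c / V₁ = 2·51.8·0.9565/647 = 0.15315 s.
t = x/V₂ + tᵢ = 35.3/2217 + 0.15315 = 0.16908 s.

169 ms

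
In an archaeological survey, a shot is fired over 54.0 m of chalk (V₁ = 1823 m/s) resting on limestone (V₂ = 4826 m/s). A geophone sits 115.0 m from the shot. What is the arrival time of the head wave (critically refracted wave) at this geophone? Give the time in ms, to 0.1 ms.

78.7 ms

θ_c = arcsin(V₁/V₂) = arcsin(1823/4826) = 22.19°, cos θ_c = 0.9259.
Intercept time tᵢ = 2h cos θ_c / V₁ = 2·54.0·0.9259/1823 = 0.05485 s.
t = x/V₂ + tᵢ = 115.0/4826 + 0.05485 = 0.07868 s.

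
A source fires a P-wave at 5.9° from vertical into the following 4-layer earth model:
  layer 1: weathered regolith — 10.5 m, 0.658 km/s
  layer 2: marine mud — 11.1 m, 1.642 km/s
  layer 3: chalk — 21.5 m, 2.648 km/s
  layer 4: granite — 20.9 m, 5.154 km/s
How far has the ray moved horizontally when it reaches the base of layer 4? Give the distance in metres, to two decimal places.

Ray parameter p = sin 5.9° / 0.658 km/s = 1.5622e-01 s/km.
Layer 1: θ = 5.90°; offset = 10.5·tan 5.90° = 1.0851 m.
Layer 2: sin θ = p·1.642 = 0.2565 → θ = 14.86°; offset = 11.1·tan 14.86° = 2.9459 m.
Layer 3: sin θ = p·2.648 = 0.4137 → θ = 24.44°; offset = 21.5·tan 24.44° = 9.7689 m.
Layer 4: sin θ = p·5.154 = 0.8052 → θ = 53.63°; offset = 20.9·tan 53.63° = 28.3743 m.
Σ offsets = 42.1742 m.

42.17 m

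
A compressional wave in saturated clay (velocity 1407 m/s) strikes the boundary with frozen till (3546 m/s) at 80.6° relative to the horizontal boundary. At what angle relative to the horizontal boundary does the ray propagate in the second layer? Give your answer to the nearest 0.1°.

65.7°

Convert to the normal: θ₁ = 90° − 80.6° = 9.4°.
Snell's law: sin θ₂ = (V₂/V₁)·sin θ₁ = (3546/1407)·sin 9.4° = 0.4116.
θ₂ = arcsin 0.4116 = 24.31° from the normal.
From the interface: 90° − 24.31° = 65.69°.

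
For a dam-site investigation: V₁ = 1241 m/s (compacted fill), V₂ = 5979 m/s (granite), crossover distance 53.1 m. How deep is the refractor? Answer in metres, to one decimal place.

x_cross = 2h·√((V₂+V₁)/(V₂−V₁)) → h = x_cross / (2·√((V₂+V₁)/(V₂−V₁))).
√((V₂+V₁)/(V₂−V₁)) = √((5979+1241)/(5979−1241)) = 1.2344.
h = 53.1 / (2·1.2344) = 21.51 m.

21.5 m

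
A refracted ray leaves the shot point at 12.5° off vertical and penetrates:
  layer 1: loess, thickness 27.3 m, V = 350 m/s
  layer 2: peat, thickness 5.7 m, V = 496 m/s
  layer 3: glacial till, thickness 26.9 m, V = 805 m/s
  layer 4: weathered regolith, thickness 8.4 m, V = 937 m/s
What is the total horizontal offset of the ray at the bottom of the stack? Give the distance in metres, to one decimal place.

29.3 m

Apply Snell's law at each interface; in layer i the horizontal offset is hᵢ·tan θᵢ.
Layer 1: θ = 12.50°; offset = 27.3·tan 12.50° = 6.052 m.
Layer 2: sin θ = 496·sin 12.5°/350 = 0.3067, θ = 17.86°; offset = 5.7·tan 17.86° = 1.837 m.
Layer 3: sin θ = 805·sin 12.5°/350 = 0.4978, θ = 29.86°; offset = 26.9·tan 29.86° = 15.440 m.
Layer 4: sin θ = 937·sin 12.5°/350 = 0.5794, θ = 35.41°; offset = 8.4·tan 35.41° = 5.972 m.
Σ offsets = 29.301 m.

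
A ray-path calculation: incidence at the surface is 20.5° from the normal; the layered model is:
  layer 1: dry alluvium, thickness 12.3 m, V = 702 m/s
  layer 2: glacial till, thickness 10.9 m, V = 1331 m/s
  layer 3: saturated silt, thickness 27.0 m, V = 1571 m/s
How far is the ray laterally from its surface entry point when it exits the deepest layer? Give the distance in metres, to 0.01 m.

48.35 m

Apply Snell's law at each interface; in layer i the horizontal offset is hᵢ·tan θᵢ.
Layer 1: θ = 20.50°; offset = 12.3·tan 20.50° = 4.5988 m.
Layer 2: sin θ = 1331·sin 20.5°/702 = 0.6640, θ = 41.61°; offset = 10.9·tan 41.61° = 9.6793 m.
Layer 3: sin θ = 1571·sin 20.5°/702 = 0.7837, θ = 51.60°; offset = 27.0·tan 51.60° = 34.0692 m.
Σ offsets = 48.3473 m.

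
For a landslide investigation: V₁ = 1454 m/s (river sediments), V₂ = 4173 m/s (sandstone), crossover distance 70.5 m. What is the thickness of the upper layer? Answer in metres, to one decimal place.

h = (x_cross/2)·√((V₂−V₁)/(V₂+V₁)).
(V₂−V₁)/(V₂+V₁) = (4173−1454)/(4173+1454) = 0.4832; √ = 0.6951.
h = (70.5/2)·0.6951 = 24.50 m.

24.5 m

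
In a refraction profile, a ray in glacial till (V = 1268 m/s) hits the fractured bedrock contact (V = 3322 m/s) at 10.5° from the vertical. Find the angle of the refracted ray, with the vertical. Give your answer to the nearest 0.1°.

Snell's law: sin θ₂ = (V₂/V₁)·sin θ₁ = (3322/1268)·sin 10.5° = 0.4774.
θ₂ = arcsin 0.4774 = 28.52° from the normal.

28.5°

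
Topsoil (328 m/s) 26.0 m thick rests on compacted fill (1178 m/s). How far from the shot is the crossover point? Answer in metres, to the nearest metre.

69 m

x_cross = 2h·√((V₂+V₁)/(V₂−V₁)).
(V₂+V₁)/(V₂−V₁) = (1178+328)/(1178−328) = 1.7718; √ = 1.3311.
x_cross = 2·26.0·1.3311 = 69.22 m.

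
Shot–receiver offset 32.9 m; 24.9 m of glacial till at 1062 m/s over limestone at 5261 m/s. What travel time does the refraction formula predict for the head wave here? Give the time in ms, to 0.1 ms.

52.2 ms

θ_c = arcsin(V₁/V₂) = arcsin(1062/5261) = 11.65°, cos θ_c = 0.9794.
Intercept time tᵢ = 2h cos θ_c / V₁ = 2·24.9·0.9794/1062 = 0.04593 s.
t = x/V₂ + tᵢ = 32.9/5261 + 0.04593 = 0.05218 s.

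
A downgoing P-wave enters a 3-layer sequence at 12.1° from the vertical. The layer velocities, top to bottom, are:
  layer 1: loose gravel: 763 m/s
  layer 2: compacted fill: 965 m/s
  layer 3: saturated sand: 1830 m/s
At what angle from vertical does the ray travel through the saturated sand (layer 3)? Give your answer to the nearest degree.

30°

Snell's law across each interface conserves sin θ / V, so sin θ_3 = V_3·sin θ₁/V₁.
sin θ_3 = 1830 × sin 12.1° / 763 = 0.5028.
θ_3 = 30.18° from the vertical.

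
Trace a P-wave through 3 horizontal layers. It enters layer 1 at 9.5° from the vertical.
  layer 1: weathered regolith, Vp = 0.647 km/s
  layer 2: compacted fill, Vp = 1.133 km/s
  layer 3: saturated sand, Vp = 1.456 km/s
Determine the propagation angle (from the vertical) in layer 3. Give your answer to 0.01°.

Snell's law across each interface conserves sin θ / V, so sin θ_3 = V_3·sin θ₁/V₁.
sin θ_3 = 1.456 × sin 9.5° / 0.647 = 0.3714.
θ_3 = arcsin 0.3714 = 21.80°.

21.80°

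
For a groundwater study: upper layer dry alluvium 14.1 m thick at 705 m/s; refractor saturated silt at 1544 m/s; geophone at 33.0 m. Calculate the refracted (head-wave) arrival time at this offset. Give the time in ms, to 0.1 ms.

57.0 ms

θ_c = arcsin(V₁/V₂) = arcsin(705/1544) = 27.17°, cos θ_c = 0.8897.
Intercept time tᵢ = 2h cos θ_c / V₁ = 2·14.1·0.8897/705 = 0.03559 s.
t = x/V₂ + tᵢ = 33.0/1544 + 0.03559 = 0.05696 s.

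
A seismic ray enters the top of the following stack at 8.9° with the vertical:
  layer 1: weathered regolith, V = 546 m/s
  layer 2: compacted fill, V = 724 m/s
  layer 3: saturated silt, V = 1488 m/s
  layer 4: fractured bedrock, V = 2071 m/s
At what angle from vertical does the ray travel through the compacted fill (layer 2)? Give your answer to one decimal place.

Snell's law across each interface conserves sin θ / V, so sin θ_2 = V_2·sin θ₁/V₁.
sin θ_2 = 724 × sin 8.9° / 546 = 0.2051.
θ_2 = arcsin 0.2051 = 11.84°.

11.8°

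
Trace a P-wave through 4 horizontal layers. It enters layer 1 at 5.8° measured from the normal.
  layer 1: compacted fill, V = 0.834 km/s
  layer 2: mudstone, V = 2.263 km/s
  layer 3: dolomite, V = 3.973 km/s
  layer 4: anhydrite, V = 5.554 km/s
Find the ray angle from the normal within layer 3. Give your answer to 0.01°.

28.78°

Snell's law across each interface conserves sin θ / V, so sin θ_3 = V_3·sin θ₁/V₁.
sin θ_3 = 3.973 × sin 5.8° / 0.834 = 0.4814.
θ_3 = 28.78° from the vertical.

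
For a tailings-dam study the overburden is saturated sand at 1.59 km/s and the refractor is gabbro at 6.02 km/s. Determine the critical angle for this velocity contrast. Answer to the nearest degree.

Critical incidence: sin θ_c = V₁/V₂ = 1.59/6.02 = 0.2641.
θ_c = arcsin 0.2641 = 15.31°.

15°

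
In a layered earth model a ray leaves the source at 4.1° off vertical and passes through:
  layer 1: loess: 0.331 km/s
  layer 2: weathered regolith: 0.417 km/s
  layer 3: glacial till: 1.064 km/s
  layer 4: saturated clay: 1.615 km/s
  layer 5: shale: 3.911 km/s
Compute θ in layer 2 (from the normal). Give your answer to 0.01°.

Ray parameter p = sin 4.1° / 0.331 = 2.1600e-01 s/km.
sin θ_2 = p·V_2 = 2.1600e-01 × 0.417 = 0.0901.
θ_2 = arcsin 0.0901 = 5.17°.

5.17°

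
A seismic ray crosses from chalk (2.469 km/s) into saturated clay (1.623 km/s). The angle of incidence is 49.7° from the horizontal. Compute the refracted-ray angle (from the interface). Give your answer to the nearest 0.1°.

64.8°

Angle from the normal: 90° − 49.7° = 40.3°.
Snell's law: sin θ₂ = (V₂/V₁)·sin θ₁ = (1.623/2.469)·sin 40.3° = 0.4252.
θ₂ = arcsin 0.4252 = 25.16° from the normal.
From the interface: 90° − 25.16° = 64.84°.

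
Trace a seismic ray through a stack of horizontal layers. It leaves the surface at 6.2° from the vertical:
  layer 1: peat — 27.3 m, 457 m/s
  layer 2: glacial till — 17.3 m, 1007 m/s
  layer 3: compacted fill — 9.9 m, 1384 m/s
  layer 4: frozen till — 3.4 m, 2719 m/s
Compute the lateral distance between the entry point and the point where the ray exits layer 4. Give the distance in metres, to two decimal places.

Ray parameter p = sin 6.2° / 457 m/s = 2.3632e-04 s/m.
Layer 1: θ = 6.20°; offset = 27.3·tan 6.20° = 2.9657 m.
Layer 2: sin θ = p·1007 = 0.2380 → θ = 13.77°; offset = 17.3·tan 13.77° = 4.2388 m.
Layer 3: sin θ = p·1384 = 0.3271 → θ = 19.09°; offset = 9.9·tan 19.09° = 3.4265 m.
Layer 4: sin θ = p·2719 = 0.6426 → θ = 39.98°; offset = 3.4·tan 39.98° = 2.8512 m.
Σ offsets = 13.4822 m.

13.48 m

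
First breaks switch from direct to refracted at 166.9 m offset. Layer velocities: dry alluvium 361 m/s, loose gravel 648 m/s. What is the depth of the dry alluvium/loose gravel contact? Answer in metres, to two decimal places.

44.51 m

h = (x_cross/2)·√((V₂−V₁)/(V₂+V₁)).
(V₂−V₁)/(V₂+V₁) = (648−361)/(648+361) = 0.2844; √ = 0.5333.
h = (166.9/2)·0.5333 = 44.51 m.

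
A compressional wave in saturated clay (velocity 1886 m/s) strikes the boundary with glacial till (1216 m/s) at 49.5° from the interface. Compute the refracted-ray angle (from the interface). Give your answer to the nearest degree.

Convert to the normal: θ₁ = 90° − 49.5° = 40.5°.
sin θ₁/V₁ = sin θ₂/V₂ ⇒ sin θ₂ = 1216·sin 40.5°/1886 = 1216·0.6494/1886 = 0.4187.
θ₂ = sin⁻¹(0.4187) = 24.75° (from vertical).
From the interface: 90° − 24.75° = 65.25°.

65°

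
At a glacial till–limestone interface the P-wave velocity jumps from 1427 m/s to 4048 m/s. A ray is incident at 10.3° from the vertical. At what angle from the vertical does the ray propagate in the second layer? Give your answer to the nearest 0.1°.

30.5°

Snell's law: sin θ₂ = (V₂/V₁)·sin θ₁ = (4048/1427)·sin 10.3° = 0.5072.
θ₂ = sin⁻¹(0.5072) = 30.48° (from vertical).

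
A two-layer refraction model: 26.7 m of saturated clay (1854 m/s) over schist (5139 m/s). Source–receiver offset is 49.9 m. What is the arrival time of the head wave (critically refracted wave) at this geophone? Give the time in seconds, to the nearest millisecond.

t = x/V₂ + 2h·√(V₂²−V₁²)/(V₁V₂).
√(V₂²−V₁²) = √(5139²−1854²) = 4792.9 m/s; delay term = 2·26.7·4792.9/(1854·5139) = 0.02686 s.
t = 49.9/5139 + 0.02686 = 0.03657 s.

0.037 s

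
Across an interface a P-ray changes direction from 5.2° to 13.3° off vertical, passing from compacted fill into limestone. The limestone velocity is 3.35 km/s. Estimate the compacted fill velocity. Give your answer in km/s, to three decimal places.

1.320 km/s

Snell's law: sin 5.2°/V₁ = sin 13.3°/V₂.
V₁ = V₂·sin 5.2°/sin 13.3° = 3.35 × 0.3940 = 1.320 km/s.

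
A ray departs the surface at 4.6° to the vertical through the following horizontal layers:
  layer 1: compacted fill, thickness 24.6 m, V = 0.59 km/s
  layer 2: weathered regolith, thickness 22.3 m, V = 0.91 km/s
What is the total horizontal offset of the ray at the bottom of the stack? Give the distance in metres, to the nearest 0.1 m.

Ray parameter p = sin 4.6° / 0.59 km/s = 1.3593e-01 s/km.
Layer 1: θ = 4.60°; offset = 24.6·tan 4.60° = 1.979 m.
Layer 2: sin θ = p·0.91 = 0.1237 → θ = 7.11°; offset = 22.3·tan 7.11° = 2.780 m.
Summing the layer offsets gives 4.759 m.

4.8 m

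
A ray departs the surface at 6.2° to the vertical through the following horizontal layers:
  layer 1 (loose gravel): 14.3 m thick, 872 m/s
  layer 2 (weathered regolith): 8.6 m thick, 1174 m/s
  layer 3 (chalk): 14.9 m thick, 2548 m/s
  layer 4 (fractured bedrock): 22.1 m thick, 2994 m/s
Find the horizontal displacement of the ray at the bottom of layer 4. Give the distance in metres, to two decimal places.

Apply Snell's law at each interface; in layer i the horizontal offset is hᵢ·tan θᵢ.
Layer 1: θ = 6.20°; offset = 14.3·tan 6.20° = 1.5535 m.
Layer 2: sin θ = 1174·sin 6.2°/872 = 0.1454, θ = 8.36°; offset = 8.6·tan 8.36° = 1.2639 m.
Layer 3: sin θ = 2548·sin 6.2°/872 = 0.3156, θ = 18.40°; offset = 14.9·tan 18.40° = 4.9553 m.
Layer 4: sin θ = 2994·sin 6.2°/872 = 0.3708, θ = 21.77°; offset = 22.1·tan 21.77° = 8.8241 m.
Σ offsets = 16.5968 m.

16.60 m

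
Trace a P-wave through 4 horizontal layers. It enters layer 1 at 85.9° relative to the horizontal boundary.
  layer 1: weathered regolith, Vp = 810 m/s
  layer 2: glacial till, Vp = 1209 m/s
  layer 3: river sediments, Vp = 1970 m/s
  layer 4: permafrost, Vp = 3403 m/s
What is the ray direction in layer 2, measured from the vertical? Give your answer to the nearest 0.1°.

From the normal: θ₁ = 90° − 85.9° = 4.1°.
Snell's law across each interface conserves sin θ / V, so sin θ_2 = V_2·sin θ₁/V₁.
sin θ_2 = 1209 × sin 4.1° / 810 = 0.1067.
θ_2 = 6.13° from the vertical.

6.1°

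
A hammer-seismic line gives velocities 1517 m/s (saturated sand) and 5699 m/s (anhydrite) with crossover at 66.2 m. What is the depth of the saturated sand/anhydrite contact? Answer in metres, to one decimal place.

25.2 m

h = (x_cross/2)·√((V₂−V₁)/(V₂+V₁)).
(V₂−V₁)/(V₂+V₁) = (5699−1517)/(5699+1517) = 0.5795; √ = 0.7613.
h = (66.2/2)·0.7613 = 25.20 m.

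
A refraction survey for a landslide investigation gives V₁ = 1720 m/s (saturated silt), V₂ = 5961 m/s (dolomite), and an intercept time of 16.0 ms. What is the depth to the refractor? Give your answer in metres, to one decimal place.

h = tᵢ·V₁·V₂ / (2·√(V₂²−V₁²)).
√(V₂²−V₁²) = √(5961² − 1720²) = 5707.5 m/s.
h = 0.016 s × 1720 × 5961 / (2 × 5707.5) = 14.37 m.

14.4 m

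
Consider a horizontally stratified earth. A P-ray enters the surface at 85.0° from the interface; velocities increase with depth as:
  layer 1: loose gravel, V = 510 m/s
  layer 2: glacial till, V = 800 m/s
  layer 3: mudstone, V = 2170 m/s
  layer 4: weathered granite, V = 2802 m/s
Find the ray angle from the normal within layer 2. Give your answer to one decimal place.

7.9°

From the normal: θ₁ = 90° − 85.0° = 5.0°.
Ray parameter p = sin 5.0° / 510 = 1.7089e-04 s/m.
sin θ_2 = p·V_2 = 1.7089e-04 × 800 = 0.1367.
θ_2 = arcsin 0.1367 = 7.86°.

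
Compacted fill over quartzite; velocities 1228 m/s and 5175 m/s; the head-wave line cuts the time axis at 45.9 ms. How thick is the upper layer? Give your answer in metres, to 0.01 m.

h = tᵢ·V₁·V₂ / (2·√(V₂²−V₁²)).
√(V₂²−V₁²) = √(5175² − 1228²) = 5027.2 m/s.
h = 0.0459 s × 1228 × 5175 / (2 × 5027.2) = 29.01 m.

29.01 m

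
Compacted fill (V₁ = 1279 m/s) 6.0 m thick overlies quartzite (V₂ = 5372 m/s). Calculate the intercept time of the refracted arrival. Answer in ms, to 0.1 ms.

tᵢ = 2h·√(V₂²−V₁²)/(V₁V₂).
√(V₂²−V₁²) = √(5372²−1279²) = 5217.5 m/s.
tᵢ = 2·6.0·5217.5/(1279·5372) = 0.00911 s.

9.1 ms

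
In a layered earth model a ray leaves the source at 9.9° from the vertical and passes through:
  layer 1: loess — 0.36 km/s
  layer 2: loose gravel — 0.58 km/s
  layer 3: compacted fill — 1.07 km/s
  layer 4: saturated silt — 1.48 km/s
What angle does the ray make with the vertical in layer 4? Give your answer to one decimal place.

45.0°

Snell's law across each interface conserves sin θ / V, so sin θ_4 = V_4·sin θ₁/V₁.
sin θ_4 = 1.48 × sin 9.9° / 0.36 = 0.7068.
θ_4 = arcsin 0.7068 = 44.98°.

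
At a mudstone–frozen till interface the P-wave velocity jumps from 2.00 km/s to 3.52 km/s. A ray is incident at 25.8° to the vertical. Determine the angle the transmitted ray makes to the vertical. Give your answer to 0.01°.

Snell's law: sin θ₂ = (V₂/V₁)·sin θ₁ = (3.52/2.00)·sin 25.8° = 0.7660.
θ₂ = arcsin 0.7660 = 50.00° from the normal.

50.00°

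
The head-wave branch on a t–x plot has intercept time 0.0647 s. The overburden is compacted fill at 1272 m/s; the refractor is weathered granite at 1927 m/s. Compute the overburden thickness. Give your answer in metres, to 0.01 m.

θ_c = arcsin(1272/1927) = 41.31°; cos θ_c = 0.7512.
tᵢ = 2h cos θ_c/V₁ ⇒ h = tᵢ·V₁/(2 cos θ_c) = 0.0647·1272/(2·0.7512) = 54.78 m.

54.78 m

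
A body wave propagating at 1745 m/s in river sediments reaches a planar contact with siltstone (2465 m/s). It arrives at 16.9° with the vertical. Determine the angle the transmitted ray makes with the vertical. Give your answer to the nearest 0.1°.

24.2°

Snell's law: sin θ₂ = (V₂/V₁)·sin θ₁ = (2465/1745)·sin 16.9° = 0.4106.
θ₂ = sin⁻¹(0.4106) = 24.25° (from vertical).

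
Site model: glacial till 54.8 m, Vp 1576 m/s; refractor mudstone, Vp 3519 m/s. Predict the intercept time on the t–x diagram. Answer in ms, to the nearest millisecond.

62 ms

θ_c = arcsin(V₁/V₂) = arcsin(1576/3519) = 26.61°; cos θ_c = 0.8941.
tᵢ = 2h·cos θ_c / V₁ = 2·54.8·0.8941 / 1576 = 0.06218 s.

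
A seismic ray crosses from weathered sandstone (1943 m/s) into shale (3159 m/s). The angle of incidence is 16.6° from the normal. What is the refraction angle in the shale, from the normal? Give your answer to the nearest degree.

Snell's law: sin θ₂ = (V₂/V₁)·sin θ₁ = (3159/1943)·sin 16.6° = 0.4645.
θ₂ = arcsin 0.4645 = 27.68° from the normal.

28°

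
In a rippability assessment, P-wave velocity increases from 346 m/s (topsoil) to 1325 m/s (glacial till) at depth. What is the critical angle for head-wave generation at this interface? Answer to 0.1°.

15.1°

Critical incidence: sin θ_c = V₁/V₂ = 346/1325 = 0.2611.
θ_c = arcsin 0.2611 = 15.14°.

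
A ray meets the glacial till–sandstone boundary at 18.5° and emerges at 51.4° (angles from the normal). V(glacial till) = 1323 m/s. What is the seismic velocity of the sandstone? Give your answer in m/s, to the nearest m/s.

Snell's law: sin 18.5°/V₁ = sin 51.4°/V₂.
V₂ = V₁·sin 51.4°/sin 18.5° = 1323 × 2.4630 = 3258.55 m/s.

3259 m/s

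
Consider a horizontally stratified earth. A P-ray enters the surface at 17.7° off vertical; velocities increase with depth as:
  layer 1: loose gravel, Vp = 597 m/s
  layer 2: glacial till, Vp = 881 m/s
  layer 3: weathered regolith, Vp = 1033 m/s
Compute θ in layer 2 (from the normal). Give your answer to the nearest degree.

27°

Snell's law across each interface conserves sin θ / V, so sin θ_2 = V_2·sin θ₁/V₁.
sin θ_2 = 881 × sin 17.7° / 597 = 0.4487.
θ_2 = 26.66° from the vertical.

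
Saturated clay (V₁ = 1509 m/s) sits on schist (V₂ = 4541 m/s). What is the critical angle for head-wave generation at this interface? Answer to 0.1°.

19.4°

Critical incidence: sin θ_c = V₁/V₂ = 1509/4541 = 0.3323.
θ_c = arcsin 0.3323 = 19.41°.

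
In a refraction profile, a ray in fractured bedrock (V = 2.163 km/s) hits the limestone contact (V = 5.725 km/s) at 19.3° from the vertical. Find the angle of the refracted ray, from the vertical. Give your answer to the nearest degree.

Snell's law: sin θ₂ = (V₂/V₁)·sin θ₁ = (5.725/2.163)·sin 19.3° = 0.8748.
θ₂ = sin⁻¹(0.8748) = 61.02° (from vertical).

61°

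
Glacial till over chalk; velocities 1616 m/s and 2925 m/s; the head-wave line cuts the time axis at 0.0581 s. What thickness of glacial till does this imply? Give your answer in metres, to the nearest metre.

56 m

h = tᵢ·V₁·V₂ / (2·√(V₂²−V₁²)).
√(V₂²−V₁²) = √(2925² − 1616²) = 2438.1 m/s.
h = 0.0581 s × 1616 × 2925 / (2 × 2438.1) = 56.32 m.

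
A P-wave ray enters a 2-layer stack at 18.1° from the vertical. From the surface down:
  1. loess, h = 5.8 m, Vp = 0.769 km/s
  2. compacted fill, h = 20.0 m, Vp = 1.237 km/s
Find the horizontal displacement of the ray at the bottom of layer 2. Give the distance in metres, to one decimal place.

13.4 m

Apply Snell's law at each interface; in layer i the horizontal offset is hᵢ·tan θᵢ.
Layer 1: θ = 18.10°; offset = 5.8·tan 18.10° = 1.896 m.
Layer 2: sin θ = 1.237·sin 18.1°/0.769 = 0.4997, θ = 29.98°; offset = 20.0·tan 29.98° = 11.539 m.
Summing the layer offsets gives 13.435 m.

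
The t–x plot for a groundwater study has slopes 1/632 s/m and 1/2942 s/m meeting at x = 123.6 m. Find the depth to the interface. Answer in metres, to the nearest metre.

50 m

x_cross = 2h·√((V₂+V₁)/(V₂−V₁)) → h = x_cross / (2·√((V₂+V₁)/(V₂−V₁))).
√((V₂+V₁)/(V₂−V₁)) = √((2942+632)/(2942−632)) = 1.2439.
h = 123.6 / (2·1.2439) = 49.68 m.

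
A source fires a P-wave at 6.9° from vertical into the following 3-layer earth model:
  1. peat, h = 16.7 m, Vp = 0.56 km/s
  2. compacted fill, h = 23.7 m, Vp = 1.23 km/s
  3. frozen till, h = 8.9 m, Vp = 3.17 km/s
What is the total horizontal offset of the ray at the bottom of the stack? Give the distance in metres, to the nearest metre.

p = sin θ₁/V₁ = sin 6.9°/0.56 = 2.1453e-01 s/km is conserved through the stack.
Layer 1: θ = 6.90°; offset = 16.7·tan 6.90° = 2.021 m.
Layer 2: sin θ = p·1.23 = 0.2639 → θ = 15.30°; offset = 23.7·tan 15.30° = 6.484 m.
Layer 3: sin θ = p·3.17 = 0.6801 → θ = 42.85°; offset = 8.9·tan 42.85° = 8.255 m.
Σ offsets = 16.760 m.

17 m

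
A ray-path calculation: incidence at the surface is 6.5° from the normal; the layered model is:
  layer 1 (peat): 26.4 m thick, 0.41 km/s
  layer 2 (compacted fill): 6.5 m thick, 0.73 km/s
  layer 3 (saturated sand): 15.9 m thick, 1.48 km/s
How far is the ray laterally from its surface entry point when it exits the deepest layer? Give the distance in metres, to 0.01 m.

11.46 m

Apply Snell's law at each interface; in layer i the horizontal offset is hᵢ·tan θᵢ.
Layer 1: θ = 6.50°; offset = 26.4·tan 6.50° = 3.0079 m.
Layer 2: sin θ = 0.73·sin 6.5°/0.41 = 0.2016, θ = 11.63°; offset = 6.5·tan 11.63° = 1.3376 m.
Layer 3: sin θ = 1.48·sin 6.5°/0.41 = 0.4086, θ = 24.12°; offset = 15.9·tan 24.12° = 7.1188 m.
Summing the layer offsets gives 11.4643 m.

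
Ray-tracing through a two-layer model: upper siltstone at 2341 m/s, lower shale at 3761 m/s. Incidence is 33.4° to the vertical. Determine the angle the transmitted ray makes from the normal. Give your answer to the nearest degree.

62°

sin θ₁/V₁ = sin θ₂/V₂ ⇒ sin θ₂ = 3761·sin 33.4°/2341 = 3761·0.5505/2341 = 0.8844.
θ₂ = sin⁻¹(0.8844) = 62.18° (from vertical).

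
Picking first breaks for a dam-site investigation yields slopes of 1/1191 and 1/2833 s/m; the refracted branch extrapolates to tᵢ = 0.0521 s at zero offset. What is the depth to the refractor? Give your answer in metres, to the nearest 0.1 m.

θ_c = arcsin(1191/2833) = 24.86°; cos θ_c = 0.9073.
tᵢ = 2h cos θ_c/V₁ ⇒ h = tᵢ·V₁/(2 cos θ_c) = 0.0521·1191/(2·0.9073) = 34.19 m.

34.2 m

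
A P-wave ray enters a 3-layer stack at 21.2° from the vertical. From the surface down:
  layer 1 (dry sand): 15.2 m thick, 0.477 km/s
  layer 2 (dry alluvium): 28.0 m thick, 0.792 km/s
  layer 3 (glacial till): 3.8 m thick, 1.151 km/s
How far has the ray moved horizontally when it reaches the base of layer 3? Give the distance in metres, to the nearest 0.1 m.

33.7 m

p = sin θ₁/V₁ = sin 21.2°/0.477 = 7.5812e-01 s/km is conserved through the stack.
Layer 1: θ = 21.20°; offset = 15.2·tan 21.20° = 5.896 m.
Layer 2: sin θ = p·0.792 = 0.6004 → θ = 36.90°; offset = 28.0·tan 36.90° = 21.024 m.
Layer 3: sin θ = p·1.151 = 0.8726 → θ = 60.76°; offset = 3.8·tan 60.76° = 6.789 m.
Summing the layer offsets gives 33.708 m.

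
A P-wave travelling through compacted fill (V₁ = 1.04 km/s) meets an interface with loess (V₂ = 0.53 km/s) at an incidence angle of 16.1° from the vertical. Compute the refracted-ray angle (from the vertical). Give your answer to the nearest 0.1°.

Snell's law: sin θ₂ = (V₂/V₁)·sin θ₁ = (0.53/1.04)·sin 16.1° = 0.1413.
θ₂ = sin⁻¹(0.1413) = 8.12° (from vertical).

8.1°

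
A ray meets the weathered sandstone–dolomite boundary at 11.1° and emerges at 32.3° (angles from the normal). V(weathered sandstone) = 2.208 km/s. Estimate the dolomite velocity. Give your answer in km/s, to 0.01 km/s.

6.13 km/s

sin 11.1° = 0.1925; sin 32.3° = 0.5344.
V₂ = V₁·(sin θ₂/sin θ₁) = 2.208·(0.5344/0.1925) = 6.13 km/s.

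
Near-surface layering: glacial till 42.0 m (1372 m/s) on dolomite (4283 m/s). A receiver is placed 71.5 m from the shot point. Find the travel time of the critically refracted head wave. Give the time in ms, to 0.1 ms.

74.7 ms

t = x/V₂ + 2h·√(V₂²−V₁²)/(V₁V₂).
√(V₂²−V₁²) = √(4283²−1372²) = 4057.3 m/s; delay term = 2·42.0·4057.3/(1372·4283) = 0.05800 s.
t = 71.5/4283 + 0.05800 = 0.07469 s.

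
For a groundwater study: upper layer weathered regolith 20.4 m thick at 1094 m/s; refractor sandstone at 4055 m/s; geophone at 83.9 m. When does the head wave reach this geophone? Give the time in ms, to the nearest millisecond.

57 ms

t = x/V₂ + 2h·√(V₂²−V₁²)/(V₁V₂).
√(V₂²−V₁²) = √(4055²−1094²) = 3904.6 m/s; delay term = 2·20.4·3904.6/(1094·4055) = 0.03591 s.
t = 83.9/4055 + 0.03591 = 0.05660 s.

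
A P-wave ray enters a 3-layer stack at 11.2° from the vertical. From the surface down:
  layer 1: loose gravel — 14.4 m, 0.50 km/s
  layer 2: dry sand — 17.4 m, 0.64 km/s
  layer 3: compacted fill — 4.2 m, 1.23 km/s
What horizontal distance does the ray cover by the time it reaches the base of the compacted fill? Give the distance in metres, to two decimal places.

p = sin θ₁/V₁ = sin 11.2°/0.50 = 3.8847e-01 s/km is conserved through the stack.
Layer 1: θ = 11.20°; offset = 14.4·tan 11.20° = 2.8513 m.
Layer 2: sin θ = p·0.64 = 0.2486 → θ = 14.40°; offset = 17.4·tan 14.40° = 4.4662 m.
Layer 3: sin θ = p·1.23 = 0.4778 → θ = 28.54°; offset = 4.2·tan 28.54° = 2.2845 m.
Total horizontal offset = 9.6020 m.

9.60 m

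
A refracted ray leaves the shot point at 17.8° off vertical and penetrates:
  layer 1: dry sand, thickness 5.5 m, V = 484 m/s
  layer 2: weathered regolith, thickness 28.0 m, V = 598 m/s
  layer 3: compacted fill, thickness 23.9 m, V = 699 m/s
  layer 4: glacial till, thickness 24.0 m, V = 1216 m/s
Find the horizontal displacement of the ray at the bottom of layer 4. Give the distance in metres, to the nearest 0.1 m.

Ray parameter p = sin 17.8° / 484 m/s = 6.3160e-04 s/m.
Layer 1: θ = 17.80°; offset = 5.5·tan 17.80° = 1.766 m.
Layer 2: sin θ = p·598 = 0.3777 → θ = 22.19°; offset = 28.0·tan 22.19° = 11.422 m.
Layer 3: sin θ = p·699 = 0.4415 → θ = 26.20°; offset = 23.9·tan 26.20° = 11.760 m.
Layer 4: sin θ = p·1216 = 0.7680 → θ = 50.18°; offset = 24.0·tan 50.18° = 28.782 m.
Total horizontal offset = 53.729 m.

53.7 m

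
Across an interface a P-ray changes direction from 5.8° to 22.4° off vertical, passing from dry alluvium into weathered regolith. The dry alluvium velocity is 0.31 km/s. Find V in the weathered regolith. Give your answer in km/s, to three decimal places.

sin 5.8° = 0.1011; sin 22.4° = 0.3811.
V₂ = V₁·(sin θ₂/sin θ₁) = 0.31·(0.3811/0.1011) = 1.169 km/s.

1.169 km/s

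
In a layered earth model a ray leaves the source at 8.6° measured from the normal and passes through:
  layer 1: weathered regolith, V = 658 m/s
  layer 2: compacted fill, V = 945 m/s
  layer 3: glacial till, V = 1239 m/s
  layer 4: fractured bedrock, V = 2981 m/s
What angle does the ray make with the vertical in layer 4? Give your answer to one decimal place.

42.6°

Ray parameter p = sin 8.6° / 658 = 2.2726e-04 s/m.
sin θ_4 = p·V_4 = 2.2726e-04 × 2981 = 0.6775.
θ_4 = arcsin 0.6775 = 42.65°.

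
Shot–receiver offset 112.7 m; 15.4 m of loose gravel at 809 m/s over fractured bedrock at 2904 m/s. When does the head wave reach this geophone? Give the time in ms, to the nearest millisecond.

75 ms

θ_c = arcsin(V₁/V₂) = arcsin(809/2904) = 16.18°, cos θ_c = 0.9604.
Intercept time tᵢ = 2h cos θ_c / V₁ = 2·15.4·0.9604/809 = 0.03656 s.
t = x/V₂ + tᵢ = 112.7/2904 + 0.03656 = 0.07537 s.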